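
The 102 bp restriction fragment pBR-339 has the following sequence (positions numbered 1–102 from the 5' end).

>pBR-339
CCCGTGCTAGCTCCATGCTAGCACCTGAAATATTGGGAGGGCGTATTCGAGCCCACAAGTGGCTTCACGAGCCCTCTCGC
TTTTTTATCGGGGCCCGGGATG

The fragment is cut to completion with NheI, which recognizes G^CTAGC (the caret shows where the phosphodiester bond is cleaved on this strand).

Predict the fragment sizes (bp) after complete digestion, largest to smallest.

NheI sites (GCTAGC) start at positions 6, 17.
NheI cuts after the first base of each site, so after positions 6, 17.
Linear molecule, 2 cuts → 3 fragments:
  1–6 → 6 bp
  7–17 → 11 bp
  18–102 → 85 bp
Sorted largest to smallest: 85, 11, 6 bp.

85, 11, 6 bp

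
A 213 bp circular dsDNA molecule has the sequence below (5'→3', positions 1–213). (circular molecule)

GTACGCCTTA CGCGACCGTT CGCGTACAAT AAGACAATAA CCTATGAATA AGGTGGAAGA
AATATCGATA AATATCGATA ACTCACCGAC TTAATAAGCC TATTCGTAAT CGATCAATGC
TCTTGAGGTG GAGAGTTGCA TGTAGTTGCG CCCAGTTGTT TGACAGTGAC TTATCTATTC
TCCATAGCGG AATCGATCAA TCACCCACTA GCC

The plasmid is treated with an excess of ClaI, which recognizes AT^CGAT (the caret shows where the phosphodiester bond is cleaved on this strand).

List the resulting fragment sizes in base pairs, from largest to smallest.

ClaI sites (ATCGAT) start at positions 64, 74, 109, 192.
ClaI cuts after base 2 of each site, so after positions 65, 75, 110, 193.
Circular molecule, 4 cuts → 4 fragments:
  66–75 → 10 bp
  76–110 → 35 bp
  111–193 → 83 bp
  194–213 then 1–65 → 20 + 65 = 85 bp
Sorted largest to smallest: 85, 83, 35, 10 bp.

85, 83, 35, 10 bp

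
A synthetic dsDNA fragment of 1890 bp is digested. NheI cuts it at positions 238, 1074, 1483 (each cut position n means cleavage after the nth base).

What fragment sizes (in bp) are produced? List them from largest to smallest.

836, 409, 407, 238 bp

Linear molecule, 3 cuts → 4 fragments:
  238 − 0 = 238 bp
  1074 − 238 = 836 bp
  1483 − 1074 = 409 bp
  1890 − 1483 = 407 bp
Sorted largest to smallest: 836, 409, 407, 238 bp.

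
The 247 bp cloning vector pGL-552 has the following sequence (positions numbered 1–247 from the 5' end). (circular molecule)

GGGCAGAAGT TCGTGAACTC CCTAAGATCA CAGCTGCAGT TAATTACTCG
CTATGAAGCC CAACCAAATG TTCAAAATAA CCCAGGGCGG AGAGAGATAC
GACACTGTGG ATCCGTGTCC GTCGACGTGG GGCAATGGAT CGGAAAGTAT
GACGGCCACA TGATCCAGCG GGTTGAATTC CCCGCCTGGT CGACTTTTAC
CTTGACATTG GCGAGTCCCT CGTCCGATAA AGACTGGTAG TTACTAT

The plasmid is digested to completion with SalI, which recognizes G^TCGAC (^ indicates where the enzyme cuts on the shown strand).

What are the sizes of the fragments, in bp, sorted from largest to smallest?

179, 68 bp

SalI sites (GTCGAC) start at positions 121, 189.
SalI cuts after the first base of each site, so after positions 121, 189.
Circular molecule, 2 cuts → 2 fragments:
  122–189 → 68 bp
  190–247 then 1–121 → 58 + 121 = 179 bp
Sorted largest to smallest: 179, 68 bp.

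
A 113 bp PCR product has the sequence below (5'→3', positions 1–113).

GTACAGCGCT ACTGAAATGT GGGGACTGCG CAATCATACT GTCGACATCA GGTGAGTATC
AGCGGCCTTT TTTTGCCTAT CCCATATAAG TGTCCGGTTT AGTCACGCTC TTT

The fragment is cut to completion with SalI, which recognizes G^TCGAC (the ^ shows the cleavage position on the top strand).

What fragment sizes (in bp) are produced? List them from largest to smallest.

The SalI site (GTCGAC) starts at position 41.
SalI cuts after the first base of each site, so after position 41.
Linear molecule, 1 cut → 2 fragments:
  1–41 → 41 bp
  42–113 → 72 bp
Sorted largest to smallest: 72, 41 bp.

72, 41 bp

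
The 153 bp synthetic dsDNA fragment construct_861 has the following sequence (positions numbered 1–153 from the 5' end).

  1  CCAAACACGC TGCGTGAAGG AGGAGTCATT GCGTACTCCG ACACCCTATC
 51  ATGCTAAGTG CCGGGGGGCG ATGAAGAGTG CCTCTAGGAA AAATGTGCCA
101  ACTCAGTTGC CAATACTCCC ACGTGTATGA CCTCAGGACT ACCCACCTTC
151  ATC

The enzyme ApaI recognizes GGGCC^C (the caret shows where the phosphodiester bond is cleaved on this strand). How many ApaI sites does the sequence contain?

0

No occurrence of GGGCCC is present in the sequence.
ApaI does not cut: 0 sites.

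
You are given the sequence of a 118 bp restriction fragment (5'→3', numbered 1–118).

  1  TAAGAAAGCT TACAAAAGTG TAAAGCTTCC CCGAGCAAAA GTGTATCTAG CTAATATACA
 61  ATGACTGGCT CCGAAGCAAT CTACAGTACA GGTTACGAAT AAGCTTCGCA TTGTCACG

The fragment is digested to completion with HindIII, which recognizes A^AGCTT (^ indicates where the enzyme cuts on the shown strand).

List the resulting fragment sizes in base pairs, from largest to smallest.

HindIII sites (AAGCTT) start at positions 6, 23, 101.
HindIII cuts after the first base of each site, so after positions 6, 23, 101.
Linear molecule, 3 cuts → 4 fragments:
  1–6 → 6 bp
  7–23 → 17 bp
  24–101 → 78 bp
  102–118 → 17 bp
Sorted largest to smallest: 78, 17, 17, 6 bp.

78, 17, 17, 6 bp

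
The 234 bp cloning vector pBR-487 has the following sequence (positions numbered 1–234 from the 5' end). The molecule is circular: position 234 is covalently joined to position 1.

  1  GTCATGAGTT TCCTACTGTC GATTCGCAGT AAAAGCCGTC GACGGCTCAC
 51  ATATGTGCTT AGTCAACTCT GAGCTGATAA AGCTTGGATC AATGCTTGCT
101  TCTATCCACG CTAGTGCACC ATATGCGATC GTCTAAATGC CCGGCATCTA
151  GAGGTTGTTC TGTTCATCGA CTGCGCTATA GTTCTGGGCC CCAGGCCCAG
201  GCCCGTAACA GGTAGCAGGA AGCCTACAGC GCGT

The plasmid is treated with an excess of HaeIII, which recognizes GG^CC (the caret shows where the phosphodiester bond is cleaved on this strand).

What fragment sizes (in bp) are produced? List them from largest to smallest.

HaeIII sites (GGCC) start at positions 187, 194, 200.
HaeIII cuts after base 2 of each site, so after positions 188, 195, 201.
Circular molecule, 3 cuts → 3 fragments:
  189–195 → 7 bp
  196–201 → 6 bp
  202–234 then 1–188 → 33 + 188 = 221 bp
Sorted largest to smallest: 221, 7, 6 bp.

221, 7, 6 bp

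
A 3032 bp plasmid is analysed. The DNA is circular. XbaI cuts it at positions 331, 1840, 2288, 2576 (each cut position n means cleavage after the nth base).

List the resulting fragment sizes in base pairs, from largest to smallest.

Circular molecule, 4 cuts → 4 fragments:
  1840 − 331 = 1509 bp
  2288 − 1840 = 448 bp
  2576 − 2288 = 288 bp
  wrap: 3032 − 2576 + 331 = 787 bp
Sorted largest to smallest: 1509, 787, 448, 288 bp.

1509, 787, 448, 288 bp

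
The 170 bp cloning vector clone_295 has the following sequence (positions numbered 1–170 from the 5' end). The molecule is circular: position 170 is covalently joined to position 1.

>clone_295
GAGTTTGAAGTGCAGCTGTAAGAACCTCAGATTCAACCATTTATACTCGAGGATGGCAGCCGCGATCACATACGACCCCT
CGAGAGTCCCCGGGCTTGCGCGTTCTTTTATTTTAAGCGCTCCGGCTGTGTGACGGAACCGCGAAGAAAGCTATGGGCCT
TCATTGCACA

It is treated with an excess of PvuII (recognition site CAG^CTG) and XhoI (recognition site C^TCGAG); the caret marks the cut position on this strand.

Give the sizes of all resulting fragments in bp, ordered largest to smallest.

The PvuII site (CAGCTG) starts at position 13.
PvuII cuts after base 3 of each site, so after position 15.
XhoI sites (CTCGAG) start at positions 46, 79.
XhoI cuts after the first base of each site, so after positions 46, 79.
Combined cut positions: 15, 46, 79.
Circular molecule, 3 cuts → 3 fragments:
  16–46 → 31 bp
  47–79 → 33 bp
  80–170 then 1–15 → 91 + 15 = 106 bp
Sorted largest to smallest: 106, 33, 31 bp.

106, 33, 31 bp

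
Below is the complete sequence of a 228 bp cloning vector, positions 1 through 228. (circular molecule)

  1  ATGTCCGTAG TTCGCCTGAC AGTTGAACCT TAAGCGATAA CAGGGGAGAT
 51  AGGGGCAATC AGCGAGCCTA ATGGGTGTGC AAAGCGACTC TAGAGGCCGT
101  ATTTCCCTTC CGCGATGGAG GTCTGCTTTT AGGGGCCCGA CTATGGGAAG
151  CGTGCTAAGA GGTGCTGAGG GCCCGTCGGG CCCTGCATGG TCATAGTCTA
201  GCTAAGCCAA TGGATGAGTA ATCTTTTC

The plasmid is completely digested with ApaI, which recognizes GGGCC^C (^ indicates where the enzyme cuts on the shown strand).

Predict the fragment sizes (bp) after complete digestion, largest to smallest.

ApaI sites (GGGCCC) start at positions 133, 169, 178.
ApaI cuts after base 5 of each site (before the last base), so after positions 137, 173, 182.
Circular molecule, 3 cuts → 3 fragments:
  138–173 → 36 bp
  174–182 → 9 bp
  183–228 then 1–137 → 46 + 137 = 183 bp
Sorted largest to smallest: 183, 36, 9 bp.

183, 36, 9 bp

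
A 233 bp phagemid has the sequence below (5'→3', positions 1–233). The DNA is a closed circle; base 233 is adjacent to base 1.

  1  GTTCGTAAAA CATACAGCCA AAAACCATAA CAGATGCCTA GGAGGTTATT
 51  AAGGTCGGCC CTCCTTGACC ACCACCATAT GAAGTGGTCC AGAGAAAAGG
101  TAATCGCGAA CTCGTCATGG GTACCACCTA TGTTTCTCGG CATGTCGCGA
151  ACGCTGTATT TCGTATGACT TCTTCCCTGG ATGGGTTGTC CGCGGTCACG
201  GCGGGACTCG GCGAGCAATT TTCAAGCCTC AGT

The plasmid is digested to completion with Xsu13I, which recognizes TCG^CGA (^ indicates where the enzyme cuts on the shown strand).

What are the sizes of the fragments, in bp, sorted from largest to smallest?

Xsu13I sites (TCGCGA) start at positions 104, 145.
Xsu13I cuts after base 3 of each site, so after positions 106, 147.
Circular molecule, 2 cuts → 2 fragments:
  107–147 → 41 bp
  148–233 then 1–106 → 86 + 106 = 192 bp
Sorted largest to smallest: 192, 41 bp.

192, 41 bp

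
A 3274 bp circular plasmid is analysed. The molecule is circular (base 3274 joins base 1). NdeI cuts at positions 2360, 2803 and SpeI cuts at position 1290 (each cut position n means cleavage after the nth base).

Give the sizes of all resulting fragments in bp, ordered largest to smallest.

1761, 1070, 443 bp

Combined cut positions (sorted): 1290, 2360, 2803.
Circular molecule, 3 cuts → 3 fragments:
  2360 − 1290 = 1070 bp
  2803 − 2360 = 443 bp
  wrap: 3274 − 2803 + 1290 = 1761 bp
Sorted largest to smallest: 1761, 1070, 443 bp.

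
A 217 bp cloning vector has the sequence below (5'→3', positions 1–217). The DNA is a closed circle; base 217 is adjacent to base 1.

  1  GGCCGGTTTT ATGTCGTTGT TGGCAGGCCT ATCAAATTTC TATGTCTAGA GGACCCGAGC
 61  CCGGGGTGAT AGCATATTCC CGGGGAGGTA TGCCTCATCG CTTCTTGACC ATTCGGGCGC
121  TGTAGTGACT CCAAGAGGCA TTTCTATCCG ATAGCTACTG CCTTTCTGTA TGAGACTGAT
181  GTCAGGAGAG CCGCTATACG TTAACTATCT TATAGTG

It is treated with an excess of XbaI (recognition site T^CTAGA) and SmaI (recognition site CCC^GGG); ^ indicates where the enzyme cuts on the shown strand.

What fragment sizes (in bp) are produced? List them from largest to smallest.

181, 19, 17 bp

The XbaI site (TCTAGA) starts at position 45.
XbaI cuts after the first base of each site, so after position 45.
SmaI sites (CCCGGG) start at positions 60, 79.
SmaI cuts after base 3 of each site, so after positions 62, 81.
Combined cut positions: 45, 62, 81.
Circular molecule, 3 cuts → 3 fragments:
  46–62 → 17 bp
  63–81 → 19 bp
  82–217 then 1–45 → 136 + 45 = 181 bp
Sorted largest to smallest: 181, 19, 17 bp.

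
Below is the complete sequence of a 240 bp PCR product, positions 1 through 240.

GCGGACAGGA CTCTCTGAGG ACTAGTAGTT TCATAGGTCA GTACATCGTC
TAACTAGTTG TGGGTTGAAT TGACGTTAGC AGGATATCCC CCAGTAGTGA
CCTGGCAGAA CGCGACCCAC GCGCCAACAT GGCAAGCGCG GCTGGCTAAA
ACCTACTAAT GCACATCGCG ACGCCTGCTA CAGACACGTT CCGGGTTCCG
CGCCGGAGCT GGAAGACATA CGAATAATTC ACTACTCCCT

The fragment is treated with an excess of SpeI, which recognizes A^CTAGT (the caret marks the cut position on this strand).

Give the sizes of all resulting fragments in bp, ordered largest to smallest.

187, 32, 21 bp

SpeI sites (ACTAGT) start at positions 21, 53.
SpeI cuts after the first base of each site, so after positions 21, 53.
Linear molecule, 2 cuts → 3 fragments:
  1–21 → 21 bp
  22–53 → 32 bp
  54–240 → 187 bp
Sorted largest to smallest: 187, 32, 21 bp.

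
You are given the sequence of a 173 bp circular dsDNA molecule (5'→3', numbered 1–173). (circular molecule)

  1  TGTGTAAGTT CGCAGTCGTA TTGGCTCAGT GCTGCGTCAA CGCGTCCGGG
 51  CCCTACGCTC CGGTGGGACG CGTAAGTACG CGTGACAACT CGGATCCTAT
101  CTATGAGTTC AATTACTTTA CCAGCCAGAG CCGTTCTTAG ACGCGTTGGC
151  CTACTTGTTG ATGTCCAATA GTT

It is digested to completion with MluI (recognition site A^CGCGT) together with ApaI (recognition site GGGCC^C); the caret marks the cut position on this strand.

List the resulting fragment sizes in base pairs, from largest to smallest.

72, 63, 16, 12, 10 bp

MluI sites (ACGCGT) start at positions 40, 68, 78, 141.
MluI cuts after the first base of each site, so after positions 40, 68, 78, 141.
The ApaI site (GGGCCC) starts at position 48.
ApaI cuts after base 5 of each site (before the last base), so after position 52.
Combined cut positions: 40, 52, 68, 78, 141.
Circular molecule, 5 cuts → 5 fragments:
  41–52 → 12 bp
  53–68 → 16 bp
  69–78 → 10 bp
  79–141 → 63 bp
  142–173 then 1–40 → 32 + 40 = 72 bp
Sorted largest to smallest: 72, 63, 16, 12, 10 bp.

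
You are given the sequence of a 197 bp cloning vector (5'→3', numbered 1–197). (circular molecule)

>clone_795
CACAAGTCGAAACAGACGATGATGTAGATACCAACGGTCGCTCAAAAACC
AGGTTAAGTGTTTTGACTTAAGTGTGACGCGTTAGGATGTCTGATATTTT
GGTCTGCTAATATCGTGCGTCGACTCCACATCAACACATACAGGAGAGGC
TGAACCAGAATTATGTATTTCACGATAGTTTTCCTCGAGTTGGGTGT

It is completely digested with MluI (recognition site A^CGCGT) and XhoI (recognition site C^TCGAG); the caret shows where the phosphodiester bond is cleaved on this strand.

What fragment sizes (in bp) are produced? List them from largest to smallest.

107, 90 bp

The MluI site (ACGCGT) starts at position 77.
MluI cuts after the first base of each site, so after position 77.
The XhoI site (CTCGAG) starts at position 184.
XhoI cuts after the first base of each site, so after position 184.
Combined cut positions: 77, 184.
Circular molecule, 2 cuts → 2 fragments:
  78–184 → 107 bp
  185–197 then 1–77 → 13 + 77 = 90 bp
Sorted largest to smallest: 107, 90 bp.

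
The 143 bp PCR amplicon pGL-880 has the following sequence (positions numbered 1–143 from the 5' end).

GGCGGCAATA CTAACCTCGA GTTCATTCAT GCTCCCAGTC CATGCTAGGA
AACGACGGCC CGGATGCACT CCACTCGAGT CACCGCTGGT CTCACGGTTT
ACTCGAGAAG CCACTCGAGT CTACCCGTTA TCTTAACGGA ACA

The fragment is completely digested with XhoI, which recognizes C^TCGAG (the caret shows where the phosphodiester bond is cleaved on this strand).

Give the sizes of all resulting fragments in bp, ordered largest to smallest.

58, 29, 28, 16, 12 bp

XhoI sites (CTCGAG) start at positions 16, 74, 102, 114.
XhoI cuts after the first base of each site, so after positions 16, 74, 102, 114.
Linear molecule, 4 cuts → 5 fragments:
  1–16 → 16 bp
  17–74 → 58 bp
  75–102 → 28 bp
  103–114 → 12 bp
  115–143 → 29 bp
Sorted largest to smallest: 58, 29, 28, 16, 12 bp.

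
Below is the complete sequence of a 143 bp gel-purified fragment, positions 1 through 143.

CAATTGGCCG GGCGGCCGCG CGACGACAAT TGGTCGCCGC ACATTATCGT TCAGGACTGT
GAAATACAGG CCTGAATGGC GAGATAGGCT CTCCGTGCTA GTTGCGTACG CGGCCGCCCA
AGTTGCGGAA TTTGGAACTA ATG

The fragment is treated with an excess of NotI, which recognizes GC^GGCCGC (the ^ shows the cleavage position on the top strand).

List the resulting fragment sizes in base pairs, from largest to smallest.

98, 32, 13 bp

NotI sites (GCGGCCGC) start at positions 12, 110.
NotI cuts after base 2 of each site, so after positions 13, 111.
Linear molecule, 2 cuts → 3 fragments:
  1–13 → 13 bp
  14–111 → 98 bp
  112–143 → 32 bp
Sorted largest to smallest: 98, 32, 13 bp.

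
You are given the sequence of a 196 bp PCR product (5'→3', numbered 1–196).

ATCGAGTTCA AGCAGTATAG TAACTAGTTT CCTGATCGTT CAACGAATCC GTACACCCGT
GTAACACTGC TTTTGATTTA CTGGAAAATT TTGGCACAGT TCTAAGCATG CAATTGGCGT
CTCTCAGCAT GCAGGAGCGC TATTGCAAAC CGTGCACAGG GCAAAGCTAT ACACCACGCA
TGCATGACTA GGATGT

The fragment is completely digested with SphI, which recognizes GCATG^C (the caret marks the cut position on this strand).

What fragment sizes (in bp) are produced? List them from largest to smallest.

SphI sites (GCATGC) start at positions 106, 127, 178.
SphI cuts after base 5 of each site (before the last base), so after positions 110, 131, 182.
Linear molecule, 3 cuts → 4 fragments:
  1–110 → 110 bp
  111–131 → 21 bp
  132–182 → 51 bp
  183–196 → 14 bp
Sorted largest to smallest: 110, 51, 21, 14 bp.

110, 51, 21, 14 bp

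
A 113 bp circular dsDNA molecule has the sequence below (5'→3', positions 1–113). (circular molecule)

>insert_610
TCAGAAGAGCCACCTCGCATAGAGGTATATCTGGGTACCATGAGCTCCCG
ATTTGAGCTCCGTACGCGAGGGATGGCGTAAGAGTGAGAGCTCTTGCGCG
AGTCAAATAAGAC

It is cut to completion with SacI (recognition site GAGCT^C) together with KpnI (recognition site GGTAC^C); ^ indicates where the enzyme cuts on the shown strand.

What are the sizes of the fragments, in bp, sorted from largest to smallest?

59, 33, 13, 8 bp

SacI sites (GAGCTC) start at positions 42, 55, 88.
SacI cuts after base 5 of each site (before the last base), so after positions 46, 59, 92.
The KpnI site (GGTACC) starts at position 34.
KpnI cuts after base 5 of each site (before the last base), so after position 38.
Combined cut positions: 38, 46, 59, 92.
Circular molecule, 4 cuts → 4 fragments:
  39–46 → 8 bp
  47–59 → 13 bp
  60–92 → 33 bp
  93–113 then 1–38 → 21 + 38 = 59 bp
Sorted largest to smallest: 59, 33, 13, 8 bp.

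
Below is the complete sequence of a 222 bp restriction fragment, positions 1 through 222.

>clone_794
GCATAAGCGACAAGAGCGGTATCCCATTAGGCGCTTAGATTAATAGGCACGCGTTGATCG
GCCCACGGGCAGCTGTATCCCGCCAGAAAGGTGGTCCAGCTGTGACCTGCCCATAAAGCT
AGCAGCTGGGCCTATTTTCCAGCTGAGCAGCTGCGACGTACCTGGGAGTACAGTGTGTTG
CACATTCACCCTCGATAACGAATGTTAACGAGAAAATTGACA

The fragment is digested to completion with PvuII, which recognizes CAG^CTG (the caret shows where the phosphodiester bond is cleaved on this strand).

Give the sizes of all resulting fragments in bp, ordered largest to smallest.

PvuII sites (CAGCTG) start at positions 70, 97, 123, 140, 148.
PvuII cuts after base 3 of each site, so after positions 72, 99, 125, 142, 150.
Linear molecule, 5 cuts → 6 fragments:
  1–72 → 72 bp
  73–99 → 27 bp
  100–125 → 26 bp
  126–142 → 17 bp
  143–150 → 8 bp
  151–222 → 72 bp
Sorted largest to smallest: 72, 72, 27, 26, 17, 8 bp.

72, 72, 27, 26, 17, 8 bp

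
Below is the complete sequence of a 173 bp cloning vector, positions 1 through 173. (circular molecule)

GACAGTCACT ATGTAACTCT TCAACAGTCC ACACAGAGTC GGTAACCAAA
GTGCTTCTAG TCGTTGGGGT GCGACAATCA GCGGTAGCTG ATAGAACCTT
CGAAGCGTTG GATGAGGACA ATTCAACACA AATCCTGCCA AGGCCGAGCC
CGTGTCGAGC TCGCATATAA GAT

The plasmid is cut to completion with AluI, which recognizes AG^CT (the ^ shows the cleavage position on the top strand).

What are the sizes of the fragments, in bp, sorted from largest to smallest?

AluI sites (AGCT) start at positions 86, 158.
AluI cuts after base 2 of each site, so after positions 87, 159.
Circular molecule, 2 cuts → 2 fragments:
  88–159 → 72 bp
  160–173 then 1–87 → 14 + 87 = 101 bp
Sorted largest to smallest: 101, 72 bp.

101, 72 bp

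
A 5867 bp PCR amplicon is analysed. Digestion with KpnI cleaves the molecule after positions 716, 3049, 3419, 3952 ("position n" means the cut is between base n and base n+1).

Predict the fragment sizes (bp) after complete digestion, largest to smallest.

2333, 1915, 716, 533, 370 bp

Linear molecule, 4 cuts → 5 fragments:
  716 − 0 = 716 bp
  3049 − 716 = 2333 bp
  3419 − 3049 = 370 bp
  3952 − 3419 = 533 bp
  5867 − 3952 = 1915 bp
Sorted largest to smallest: 2333, 1915, 716, 533, 370 bp.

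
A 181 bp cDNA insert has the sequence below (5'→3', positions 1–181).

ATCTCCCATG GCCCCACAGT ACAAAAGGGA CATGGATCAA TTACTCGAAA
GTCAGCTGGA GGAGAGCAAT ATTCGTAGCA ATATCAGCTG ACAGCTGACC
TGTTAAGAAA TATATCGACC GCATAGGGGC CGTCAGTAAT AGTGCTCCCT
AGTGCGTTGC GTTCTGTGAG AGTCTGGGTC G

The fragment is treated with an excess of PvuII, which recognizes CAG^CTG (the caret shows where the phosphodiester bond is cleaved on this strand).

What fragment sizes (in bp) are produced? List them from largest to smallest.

87, 55, 32, 7 bp

PvuII sites (CAGCTG) start at positions 53, 85, 92.
PvuII cuts after base 3 of each site, so after positions 55, 87, 94.
Linear molecule, 3 cuts → 4 fragments:
  1–55 → 55 bp
  56–87 → 32 bp
  88–94 → 7 bp
  95–181 → 87 bp
Sorted largest to smallest: 87, 55, 32, 7 bp.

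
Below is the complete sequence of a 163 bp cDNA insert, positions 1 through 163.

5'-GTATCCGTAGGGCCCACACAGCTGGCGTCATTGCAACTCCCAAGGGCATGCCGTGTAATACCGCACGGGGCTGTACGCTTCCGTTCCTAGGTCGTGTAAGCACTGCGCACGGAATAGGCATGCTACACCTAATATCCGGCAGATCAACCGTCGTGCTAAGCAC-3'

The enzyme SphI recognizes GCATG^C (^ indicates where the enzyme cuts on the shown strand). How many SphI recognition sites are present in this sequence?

2

GCATGC occurs starting at positions 46, 118.
SphI cuts at 2 sites.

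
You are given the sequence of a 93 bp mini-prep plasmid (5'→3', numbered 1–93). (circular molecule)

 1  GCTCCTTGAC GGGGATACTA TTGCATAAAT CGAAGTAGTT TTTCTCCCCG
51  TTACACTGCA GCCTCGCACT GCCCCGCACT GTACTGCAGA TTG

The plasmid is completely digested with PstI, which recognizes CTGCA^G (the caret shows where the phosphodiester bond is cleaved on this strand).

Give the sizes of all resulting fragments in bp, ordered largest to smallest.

PstI sites (CTGCAG) start at positions 56, 84.
PstI cuts after base 5 of each site (before the last base), so after positions 60, 88.
Circular molecule, 2 cuts → 2 fragments:
  61–88 → 28 bp
  89–93 then 1–60 → 5 + 60 = 65 bp
Sorted largest to smallest: 65, 28 bp.

65, 28 bp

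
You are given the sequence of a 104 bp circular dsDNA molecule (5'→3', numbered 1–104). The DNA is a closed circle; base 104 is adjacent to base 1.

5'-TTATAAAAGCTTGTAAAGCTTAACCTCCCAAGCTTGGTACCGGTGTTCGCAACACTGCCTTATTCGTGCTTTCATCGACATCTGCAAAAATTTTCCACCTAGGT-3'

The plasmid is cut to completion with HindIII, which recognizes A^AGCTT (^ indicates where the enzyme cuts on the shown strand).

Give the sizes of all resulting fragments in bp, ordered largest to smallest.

HindIII sites (AAGCTT) start at positions 7, 16, 30.
HindIII cuts after the first base of each site, so after positions 7, 16, 30.
Circular molecule, 3 cuts → 3 fragments:
  8–16 → 9 bp
  17–30 → 14 bp
  31–104 then 1–7 → 74 + 7 = 81 bp
Sorted largest to smallest: 81, 14, 9 bp.

81, 14, 9 bp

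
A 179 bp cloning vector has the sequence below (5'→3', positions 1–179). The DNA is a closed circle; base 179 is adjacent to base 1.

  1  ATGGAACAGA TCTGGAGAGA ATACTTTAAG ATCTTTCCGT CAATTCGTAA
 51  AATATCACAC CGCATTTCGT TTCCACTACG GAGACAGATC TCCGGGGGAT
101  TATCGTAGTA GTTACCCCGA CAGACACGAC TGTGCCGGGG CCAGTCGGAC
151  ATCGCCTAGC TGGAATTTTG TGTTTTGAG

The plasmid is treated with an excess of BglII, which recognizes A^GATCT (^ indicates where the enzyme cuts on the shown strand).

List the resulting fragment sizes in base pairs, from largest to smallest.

101, 57, 21 bp

BglII sites (AGATCT) start at positions 8, 29, 86.
BglII cuts after the first base of each site, so after positions 8, 29, 86.
Circular molecule, 3 cuts → 3 fragments:
  9–29 → 21 bp
  30–86 → 57 bp
  87–179 then 1–8 → 93 + 8 = 101 bp
Sorted largest to smallest: 101, 57, 21 bp.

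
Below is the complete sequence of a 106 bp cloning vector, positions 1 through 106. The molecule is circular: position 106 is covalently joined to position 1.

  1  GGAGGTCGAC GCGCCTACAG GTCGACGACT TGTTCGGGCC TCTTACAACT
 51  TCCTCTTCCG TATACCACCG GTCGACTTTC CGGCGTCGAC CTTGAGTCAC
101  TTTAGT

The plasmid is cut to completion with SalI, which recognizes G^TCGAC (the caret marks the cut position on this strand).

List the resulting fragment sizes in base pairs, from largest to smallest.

50, 26, 16, 14 bp

SalI sites (GTCGAC) start at positions 5, 21, 71, 85.
SalI cuts after the first base of each site, so after positions 5, 21, 71, 85.
Circular molecule, 4 cuts → 4 fragments:
  6–21 → 16 bp
  22–71 → 50 bp
  72–85 → 14 bp
  86–106 then 1–5 → 21 + 5 = 26 bp
Sorted largest to smallest: 50, 26, 16, 14 bp.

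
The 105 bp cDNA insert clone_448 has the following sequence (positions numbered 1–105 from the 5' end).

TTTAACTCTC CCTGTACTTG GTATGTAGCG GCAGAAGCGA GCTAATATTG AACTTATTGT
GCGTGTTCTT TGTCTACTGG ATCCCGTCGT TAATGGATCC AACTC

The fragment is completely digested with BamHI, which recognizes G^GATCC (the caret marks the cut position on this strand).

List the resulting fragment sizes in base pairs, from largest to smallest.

BamHI sites (GGATCC) start at positions 79, 95.
BamHI cuts after the first base of each site, so after positions 79, 95.
Linear molecule, 2 cuts → 3 fragments:
  1–79 → 79 bp
  80–95 → 16 bp
  96–105 → 10 bp
Sorted largest to smallest: 79, 16, 10 bp.

79, 16, 10 bp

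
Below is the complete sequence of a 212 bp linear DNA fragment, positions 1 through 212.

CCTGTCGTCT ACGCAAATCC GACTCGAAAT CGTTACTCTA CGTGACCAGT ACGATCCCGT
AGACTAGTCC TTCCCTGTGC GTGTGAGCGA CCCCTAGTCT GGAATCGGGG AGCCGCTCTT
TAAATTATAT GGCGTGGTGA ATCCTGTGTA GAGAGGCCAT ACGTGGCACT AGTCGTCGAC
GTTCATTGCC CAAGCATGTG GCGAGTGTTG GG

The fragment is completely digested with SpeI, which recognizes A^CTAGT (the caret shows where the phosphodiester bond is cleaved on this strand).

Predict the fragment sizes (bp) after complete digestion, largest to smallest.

105, 63, 44 bp

SpeI sites (ACTAGT) start at positions 63, 168.
SpeI cuts after the first base of each site, so after positions 63, 168.
Linear molecule, 2 cuts → 3 fragments:
  1–63 → 63 bp
  64–168 → 105 bp
  169–212 → 44 bp
Sorted largest to smallest: 105, 63, 44 bp.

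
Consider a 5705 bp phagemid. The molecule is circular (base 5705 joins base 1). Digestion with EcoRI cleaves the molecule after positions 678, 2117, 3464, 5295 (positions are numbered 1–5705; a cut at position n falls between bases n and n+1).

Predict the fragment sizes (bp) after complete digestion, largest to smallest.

1831, 1439, 1347, 1088 bp

Circular molecule, 4 cuts → 4 fragments:
  2117 − 678 = 1439 bp
  3464 − 2117 = 1347 bp
  5295 − 3464 = 1831 bp
  wrap: 5705 − 5295 + 678 = 1088 bp
Sorted largest to smallest: 1831, 1439, 1347, 1088 bp.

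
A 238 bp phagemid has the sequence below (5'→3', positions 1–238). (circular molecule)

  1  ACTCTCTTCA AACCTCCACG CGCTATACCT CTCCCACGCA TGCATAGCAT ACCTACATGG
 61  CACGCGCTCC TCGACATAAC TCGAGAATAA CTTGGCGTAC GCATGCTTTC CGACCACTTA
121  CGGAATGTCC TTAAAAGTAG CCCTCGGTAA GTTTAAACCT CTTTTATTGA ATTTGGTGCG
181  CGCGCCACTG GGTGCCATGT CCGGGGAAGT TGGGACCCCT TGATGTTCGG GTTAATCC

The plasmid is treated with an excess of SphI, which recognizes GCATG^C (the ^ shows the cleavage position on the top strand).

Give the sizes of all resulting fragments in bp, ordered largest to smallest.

175, 63 bp

SphI sites (GCATGC) start at positions 38, 101.
SphI cuts after base 5 of each site (before the last base), so after positions 42, 105.
Circular molecule, 2 cuts → 2 fragments:
  43–105 → 63 bp
  106–238 then 1–42 → 133 + 42 = 175 bp
Sorted largest to smallest: 175, 63 bp.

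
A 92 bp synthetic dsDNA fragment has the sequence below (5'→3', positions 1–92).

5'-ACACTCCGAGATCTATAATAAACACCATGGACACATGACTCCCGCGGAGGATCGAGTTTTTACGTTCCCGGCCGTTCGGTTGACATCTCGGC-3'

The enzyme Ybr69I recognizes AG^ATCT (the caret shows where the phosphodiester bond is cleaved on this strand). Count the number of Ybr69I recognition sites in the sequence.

AGATCT occurs starting at position 9.
Ybr69I cuts at 1 site.

1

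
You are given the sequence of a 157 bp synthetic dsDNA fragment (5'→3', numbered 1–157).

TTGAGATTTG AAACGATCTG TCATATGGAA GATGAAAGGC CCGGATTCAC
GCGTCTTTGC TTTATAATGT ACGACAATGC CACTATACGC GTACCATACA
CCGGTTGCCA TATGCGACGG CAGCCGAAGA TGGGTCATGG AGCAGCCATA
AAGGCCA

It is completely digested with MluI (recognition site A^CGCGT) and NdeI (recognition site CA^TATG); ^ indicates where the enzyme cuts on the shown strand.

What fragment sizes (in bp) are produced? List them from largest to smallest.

MluI sites (ACGCGT) start at positions 49, 87.
MluI cuts after the first base of each site, so after positions 49, 87.
NdeI sites (CATATG) start at positions 22, 109.
NdeI cuts after base 2 of each site, so after positions 23, 110.
Combined cut positions: 23, 49, 87, 110.
Linear molecule, 4 cuts → 5 fragments:
  1–23 → 23 bp
  24–49 → 26 bp
  50–87 → 38 bp
  88–110 → 23 bp
  111–157 → 47 bp
Sorted largest to smallest: 47, 38, 26, 23, 23 bp.

47, 38, 26, 23, 23 bp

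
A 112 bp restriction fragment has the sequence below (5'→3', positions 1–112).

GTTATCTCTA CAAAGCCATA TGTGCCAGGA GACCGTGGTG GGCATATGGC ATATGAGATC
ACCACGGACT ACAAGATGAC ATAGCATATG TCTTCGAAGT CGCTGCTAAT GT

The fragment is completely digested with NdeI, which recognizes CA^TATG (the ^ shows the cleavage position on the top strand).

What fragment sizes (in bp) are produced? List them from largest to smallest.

NdeI sites (CATATG) start at positions 17, 43, 50, 85.
NdeI cuts after base 2 of each site, so after positions 18, 44, 51, 86.
Linear molecule, 4 cuts → 5 fragments:
  1–18 → 18 bp
  19–44 → 26 bp
  45–51 → 7 bp
  52–86 → 35 bp
  87–112 → 26 bp
Sorted largest to smallest: 35, 26, 26, 18, 7 bp.

35, 26, 26, 18, 7 bp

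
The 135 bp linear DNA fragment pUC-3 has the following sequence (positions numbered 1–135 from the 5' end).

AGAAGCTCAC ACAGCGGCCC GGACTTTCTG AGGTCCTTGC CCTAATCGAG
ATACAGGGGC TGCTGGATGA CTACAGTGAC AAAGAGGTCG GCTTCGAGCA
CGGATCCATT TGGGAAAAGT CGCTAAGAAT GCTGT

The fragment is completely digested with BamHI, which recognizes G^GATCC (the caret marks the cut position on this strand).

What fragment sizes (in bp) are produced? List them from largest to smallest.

The BamHI site (GGATCC) starts at position 102.
BamHI cuts after the first base of each site, so after position 102.
Linear molecule, 1 cut → 2 fragments:
  1–102 → 102 bp
  103–135 → 33 bp
Sorted largest to smallest: 102, 33 bp.

102, 33 bp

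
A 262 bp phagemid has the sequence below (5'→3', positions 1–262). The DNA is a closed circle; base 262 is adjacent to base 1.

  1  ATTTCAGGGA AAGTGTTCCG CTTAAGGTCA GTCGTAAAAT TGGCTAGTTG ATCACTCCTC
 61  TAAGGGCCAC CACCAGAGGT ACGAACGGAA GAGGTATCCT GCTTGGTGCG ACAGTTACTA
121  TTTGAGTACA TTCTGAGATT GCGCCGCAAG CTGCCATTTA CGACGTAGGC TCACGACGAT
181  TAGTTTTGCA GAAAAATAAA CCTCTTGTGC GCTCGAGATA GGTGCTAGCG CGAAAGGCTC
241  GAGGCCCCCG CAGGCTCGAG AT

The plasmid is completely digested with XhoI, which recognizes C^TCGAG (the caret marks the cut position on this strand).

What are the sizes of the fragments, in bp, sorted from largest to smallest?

XhoI sites (CTCGAG) start at positions 212, 238, 255.
XhoI cuts after the first base of each site, so after positions 212, 238, 255.
Circular molecule, 3 cuts → 3 fragments:
  213–238 → 26 bp
  239–255 → 17 bp
  256–262 then 1–212 → 7 + 212 = 219 bp
Sorted largest to smallest: 219, 26, 17 bp.

219, 26, 17 bp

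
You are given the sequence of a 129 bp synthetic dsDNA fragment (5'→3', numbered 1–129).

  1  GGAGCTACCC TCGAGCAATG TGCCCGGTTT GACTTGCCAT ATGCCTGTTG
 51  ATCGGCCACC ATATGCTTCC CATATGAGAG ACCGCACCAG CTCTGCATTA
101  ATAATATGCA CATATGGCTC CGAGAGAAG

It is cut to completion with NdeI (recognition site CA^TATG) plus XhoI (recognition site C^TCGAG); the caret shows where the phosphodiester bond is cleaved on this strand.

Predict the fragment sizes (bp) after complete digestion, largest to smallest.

40, 29, 22, 17, 11, 10 bp

NdeI sites (CATATG) start at positions 38, 60, 71, 111.
NdeI cuts after base 2 of each site, so after positions 39, 61, 72, 112.
The XhoI site (CTCGAG) starts at position 10.
XhoI cuts after the first base of each site, so after position 10.
Combined cut positions: 10, 39, 61, 72, 112.
Linear molecule, 5 cuts → 6 fragments:
  1–10 → 10 bp
  11–39 → 29 bp
  40–61 → 22 bp
  62–72 → 11 bp
  73–112 → 40 bp
  113–129 → 17 bp
Sorted largest to smallest: 40, 29, 22, 17, 11, 10 bp.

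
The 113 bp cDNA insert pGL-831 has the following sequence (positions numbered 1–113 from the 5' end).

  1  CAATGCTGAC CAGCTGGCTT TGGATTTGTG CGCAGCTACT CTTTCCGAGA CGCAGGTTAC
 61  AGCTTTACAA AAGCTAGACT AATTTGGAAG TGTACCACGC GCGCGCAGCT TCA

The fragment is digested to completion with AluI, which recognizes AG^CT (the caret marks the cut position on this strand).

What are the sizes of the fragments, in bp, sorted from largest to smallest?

AluI sites (AGCT) start at positions 12, 34, 61, 72, 107.
AluI cuts after base 2 of each site, so after positions 13, 35, 62, 73, 108.
Linear molecule, 5 cuts → 6 fragments:
  1–13 → 13 bp
  14–35 → 22 bp
  36–62 → 27 bp
  63–73 → 11 bp
  74–108 → 35 bp
  109–113 → 5 bp
Sorted largest to smallest: 35, 27, 22, 13, 11, 5 bp.

35, 27, 22, 13, 11, 5 bp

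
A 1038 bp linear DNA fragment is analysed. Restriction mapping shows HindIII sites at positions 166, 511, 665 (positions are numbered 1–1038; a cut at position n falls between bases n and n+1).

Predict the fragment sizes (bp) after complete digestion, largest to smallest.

Linear molecule, 3 cuts → 4 fragments:
  166 − 0 = 166 bp
  511 − 166 = 345 bp
  665 − 511 = 154 bp
  1038 − 665 = 373 bp
Sorted largest to smallest: 373, 345, 166, 154 bp.

373, 345, 166, 154 bp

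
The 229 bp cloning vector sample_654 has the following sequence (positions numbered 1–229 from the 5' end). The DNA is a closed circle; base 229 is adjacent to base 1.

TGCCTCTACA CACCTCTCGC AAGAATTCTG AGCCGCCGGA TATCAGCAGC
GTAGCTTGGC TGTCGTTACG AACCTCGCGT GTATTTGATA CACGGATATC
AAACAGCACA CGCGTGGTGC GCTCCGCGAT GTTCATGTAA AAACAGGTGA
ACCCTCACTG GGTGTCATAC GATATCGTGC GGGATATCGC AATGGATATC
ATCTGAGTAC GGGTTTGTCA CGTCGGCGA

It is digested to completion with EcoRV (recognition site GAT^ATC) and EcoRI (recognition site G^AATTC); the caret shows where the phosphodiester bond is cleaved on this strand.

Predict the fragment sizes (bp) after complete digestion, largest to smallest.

76, 56, 55, 18, 12, 12 bp

EcoRV sites (GATATC) start at positions 39, 95, 171, 183, 195.
EcoRV cuts after base 3 of each site, so after positions 41, 97, 173, 185, 197.
The EcoRI site (GAATTC) starts at position 23.
EcoRI cuts after the first base of each site, so after position 23.
Combined cut positions: 23, 41, 97, 173, 185, 197.
Circular molecule, 6 cuts → 6 fragments:
  24–41 → 18 bp
  42–97 → 56 bp
  98–173 → 76 bp
  174–185 → 12 bp
  186–197 → 12 bp
  198–229 then 1–23 → 32 + 23 = 55 bp
Sorted largest to smallest: 76, 56, 55, 18, 12, 12 bp.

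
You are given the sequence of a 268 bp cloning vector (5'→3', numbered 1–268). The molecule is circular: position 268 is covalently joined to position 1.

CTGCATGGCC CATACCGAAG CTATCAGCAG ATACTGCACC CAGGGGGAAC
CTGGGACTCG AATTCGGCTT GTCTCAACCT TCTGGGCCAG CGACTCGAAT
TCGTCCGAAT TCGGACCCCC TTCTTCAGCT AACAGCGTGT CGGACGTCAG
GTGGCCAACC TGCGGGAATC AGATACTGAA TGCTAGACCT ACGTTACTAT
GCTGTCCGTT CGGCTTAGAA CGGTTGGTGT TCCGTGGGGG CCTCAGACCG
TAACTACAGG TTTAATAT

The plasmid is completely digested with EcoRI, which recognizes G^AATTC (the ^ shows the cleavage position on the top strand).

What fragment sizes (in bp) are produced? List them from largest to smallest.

221, 37, 10 bp

EcoRI sites (GAATTC) start at positions 60, 97, 107.
EcoRI cuts after the first base of each site, so after positions 60, 97, 107.
Circular molecule, 3 cuts → 3 fragments:
  61–97 → 37 bp
  98–107 → 10 bp
  108–268 then 1–60 → 161 + 60 = 221 bp
Sorted largest to smallest: 221, 37, 10 bp.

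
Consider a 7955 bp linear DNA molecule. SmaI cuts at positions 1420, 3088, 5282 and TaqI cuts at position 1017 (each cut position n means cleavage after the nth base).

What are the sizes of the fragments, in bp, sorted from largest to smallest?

2673, 2194, 1668, 1017, 403 bp

Combined cut positions (sorted): 1017, 1420, 3088, 5282.
Linear molecule, 4 cuts → 5 fragments:
  1017 − 0 = 1017 bp
  1420 − 1017 = 403 bp
  3088 − 1420 = 1668 bp
  5282 − 3088 = 2194 bp
  7955 − 5282 = 2673 bp
Sorted largest to smallest: 2673, 2194, 1668, 1017, 403 bp.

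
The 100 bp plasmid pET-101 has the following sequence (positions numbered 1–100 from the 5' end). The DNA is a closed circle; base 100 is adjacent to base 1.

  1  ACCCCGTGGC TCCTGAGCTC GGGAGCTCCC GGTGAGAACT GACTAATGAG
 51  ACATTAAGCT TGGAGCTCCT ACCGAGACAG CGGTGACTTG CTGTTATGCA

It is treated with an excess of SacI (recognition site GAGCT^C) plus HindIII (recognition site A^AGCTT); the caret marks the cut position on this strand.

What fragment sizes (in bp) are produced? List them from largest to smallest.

SacI sites (GAGCTC) start at positions 15, 23, 63.
SacI cuts after base 5 of each site (before the last base), so after positions 19, 27, 67.
The HindIII site (AAGCTT) starts at position 56.
HindIII cuts after the first base of each site, so after position 56.
Combined cut positions: 19, 27, 56, 67.
Circular molecule, 4 cuts → 4 fragments:
  20–27 → 8 bp
  28–56 → 29 bp
  57–67 → 11 bp
  68–100 then 1–19 → 33 + 19 = 52 bp
Sorted largest to smallest: 52, 29, 11, 8 bp.

52, 29, 11, 8 bp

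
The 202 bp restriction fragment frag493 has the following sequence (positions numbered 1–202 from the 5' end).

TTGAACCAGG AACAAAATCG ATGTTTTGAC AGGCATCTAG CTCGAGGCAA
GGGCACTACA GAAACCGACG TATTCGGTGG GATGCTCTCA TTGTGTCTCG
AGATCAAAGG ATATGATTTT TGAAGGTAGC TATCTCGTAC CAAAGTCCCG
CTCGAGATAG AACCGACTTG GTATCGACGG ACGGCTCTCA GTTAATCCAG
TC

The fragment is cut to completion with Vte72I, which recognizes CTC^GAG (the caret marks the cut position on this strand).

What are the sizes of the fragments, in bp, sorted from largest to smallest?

Vte72I sites (CTCGAG) start at positions 41, 97, 151.
Vte72I cuts after base 3 of each site, so after positions 43, 99, 153.
Linear molecule, 3 cuts → 4 fragments:
  1–43 → 43 bp
  44–99 → 56 bp
  100–153 → 54 bp
  154–202 → 49 bp
Sorted largest to smallest: 56, 54, 49, 43 bp.

56, 54, 49, 43 bp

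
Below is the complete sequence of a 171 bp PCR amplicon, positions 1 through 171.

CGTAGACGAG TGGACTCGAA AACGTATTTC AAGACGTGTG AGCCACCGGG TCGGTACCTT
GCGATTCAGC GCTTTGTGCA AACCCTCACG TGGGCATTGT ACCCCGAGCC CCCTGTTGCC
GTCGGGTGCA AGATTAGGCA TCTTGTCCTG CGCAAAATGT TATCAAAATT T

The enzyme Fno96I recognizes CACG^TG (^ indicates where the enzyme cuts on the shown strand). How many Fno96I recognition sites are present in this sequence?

1

CACGTG occurs starting at position 87.
Fno96I cuts at 1 site.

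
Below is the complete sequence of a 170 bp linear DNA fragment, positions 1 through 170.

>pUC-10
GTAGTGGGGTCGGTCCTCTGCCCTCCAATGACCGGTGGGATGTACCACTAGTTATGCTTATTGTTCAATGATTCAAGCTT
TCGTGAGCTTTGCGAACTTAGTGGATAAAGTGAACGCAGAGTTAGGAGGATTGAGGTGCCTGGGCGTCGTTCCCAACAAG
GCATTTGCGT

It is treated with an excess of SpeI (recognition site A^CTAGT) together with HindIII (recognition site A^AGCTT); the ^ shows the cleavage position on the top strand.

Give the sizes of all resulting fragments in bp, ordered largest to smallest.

The SpeI site (ACTAGT) starts at position 47.
SpeI cuts after the first base of each site, so after position 47.
The HindIII site (AAGCTT) starts at position 75.
HindIII cuts after the first base of each site, so after position 75.
Combined cut positions: 47, 75.
Linear molecule, 2 cuts → 3 fragments:
  1–47 → 47 bp
  48–75 → 28 bp
  76–170 → 95 bp
Sorted largest to smallest: 95, 47, 28 bp.

95, 47, 28 bp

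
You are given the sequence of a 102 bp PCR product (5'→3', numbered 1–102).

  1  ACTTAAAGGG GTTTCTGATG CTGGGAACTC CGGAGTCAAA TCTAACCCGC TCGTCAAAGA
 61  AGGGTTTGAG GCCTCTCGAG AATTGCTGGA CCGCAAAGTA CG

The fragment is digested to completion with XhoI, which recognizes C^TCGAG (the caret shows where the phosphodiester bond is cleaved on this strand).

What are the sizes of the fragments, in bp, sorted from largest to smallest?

The XhoI site (CTCGAG) starts at position 75.
XhoI cuts after the first base of each site, so after position 75.
Linear molecule, 1 cut → 2 fragments:
  1–75 → 75 bp
  76–102 → 27 bp
Sorted largest to smallest: 75, 27 bp.

75, 27 bp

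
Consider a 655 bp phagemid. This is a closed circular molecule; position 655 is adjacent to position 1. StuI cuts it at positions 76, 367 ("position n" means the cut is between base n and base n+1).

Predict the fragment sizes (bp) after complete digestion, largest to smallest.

Circular molecule, 2 cuts → 2 fragments:
  367 − 76 = 291 bp
  wrap: 655 − 367 + 76 = 364 bp
Sorted largest to smallest: 364, 291 bp.

364, 291 bp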